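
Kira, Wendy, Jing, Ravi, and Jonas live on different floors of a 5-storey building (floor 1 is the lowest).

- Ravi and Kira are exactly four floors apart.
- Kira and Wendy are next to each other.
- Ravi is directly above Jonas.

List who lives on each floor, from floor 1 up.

Kira, Wendy, Jing, Jonas, Ravi

From clue 1: Kira is in {1,5}.
From clues 1–3: Kira → floor 1, Wendy → floor 2, Jing → floor 3, Jonas → floor 4, Ravi → floor 5.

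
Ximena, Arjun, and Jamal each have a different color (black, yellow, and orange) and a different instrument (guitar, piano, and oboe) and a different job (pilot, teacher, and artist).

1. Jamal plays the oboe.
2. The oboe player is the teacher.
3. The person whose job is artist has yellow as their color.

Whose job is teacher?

With clues 1–2, Arjun and Ximena are impossible for the one with job teacher.
That leaves Jamal.

Jamal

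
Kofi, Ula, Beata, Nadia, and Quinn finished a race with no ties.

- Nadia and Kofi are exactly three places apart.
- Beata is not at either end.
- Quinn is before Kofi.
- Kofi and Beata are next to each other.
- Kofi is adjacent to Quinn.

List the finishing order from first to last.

Quinn, Kofi, Beata, Ula, Nadia

From clue 1: Kofi is in {1,2,4,5}.
From clues 1–2: Beata is in {2,3,4}.
From clues 1–3: Kofi is in {2,4,5}.
From clues 1–4: Beata is in {3,4}.
From clues 1–5: Quinn → place 1, Kofi → place 2, Beata → place 3, Ula → place 4, Nadia → place 5.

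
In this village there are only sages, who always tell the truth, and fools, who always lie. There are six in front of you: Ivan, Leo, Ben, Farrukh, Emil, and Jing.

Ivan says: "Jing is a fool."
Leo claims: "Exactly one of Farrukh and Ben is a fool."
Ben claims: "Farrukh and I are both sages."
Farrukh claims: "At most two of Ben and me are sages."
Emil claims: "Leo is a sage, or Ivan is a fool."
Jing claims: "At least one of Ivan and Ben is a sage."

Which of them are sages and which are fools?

Ivan: fool, Leo: fool, Ben: sage, Farrukh: sage, Emil: sage, Jing: sage

Regardless of anyone's role, Farrukh's statement is true, so Farrukh is a sage.
Consider Ivan. Suppose Ivan is a sage.
Then no assignment of the remaining roles makes every statement match its speaker's type — contradiction.
So Ivan is a fool.
With that fixed, Emil's statement is true, so Emil is a sage.
Consider Leo. Suppose Leo is a sage.
Then no assignment of the remaining roles makes every statement match its speaker's type — contradiction.
So Leo is a fool.
Consider Ben. Suppose Ben is a fool.
Then Leo's statement comes out true, contradicting Leo being a fool.
So Ben is a sage.
With that fixed, Jing's statement is true, so Jing is a sage.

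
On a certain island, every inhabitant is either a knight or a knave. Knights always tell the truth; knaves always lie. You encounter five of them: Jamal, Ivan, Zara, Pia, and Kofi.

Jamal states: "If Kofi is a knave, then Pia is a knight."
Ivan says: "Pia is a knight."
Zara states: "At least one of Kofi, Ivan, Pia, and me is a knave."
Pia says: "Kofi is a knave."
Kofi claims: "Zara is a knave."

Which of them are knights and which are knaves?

Jamal: knight, Ivan: knight, Zara: knight, Pia: knight, Kofi: knave

Consider Jamal. Suppose Jamal is a knave.
Then no assignment of the remaining roles makes every statement match its speaker's type — contradiction.
So Jamal is a knight.
Consider Ivan. Suppose Ivan is a knave.
Then no assignment of the remaining roles makes every statement match its speaker's type — contradiction.
So Ivan is a knight.
Consider Zara. Suppose Zara is a knave.
Then Zara's own statement would have to be false, but it can't be — contradiction.
So Zara is a knight.
With that fixed, Kofi's statement is false, so Kofi is a knave.
With that fixed, Pia's statement is true, so Pia is a knight.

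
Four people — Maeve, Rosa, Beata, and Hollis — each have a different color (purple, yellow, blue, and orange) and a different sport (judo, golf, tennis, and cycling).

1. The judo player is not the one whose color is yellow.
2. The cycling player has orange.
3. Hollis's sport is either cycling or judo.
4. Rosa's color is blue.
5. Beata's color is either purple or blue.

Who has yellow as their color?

Maeve

With clues 1–3, Hollis is impossible for the one with color yellow.
With clues 1–4, Rosa is impossible for the one with color yellow.
With clues 1–5, Beata is impossible for the one with color yellow.
That leaves Maeve.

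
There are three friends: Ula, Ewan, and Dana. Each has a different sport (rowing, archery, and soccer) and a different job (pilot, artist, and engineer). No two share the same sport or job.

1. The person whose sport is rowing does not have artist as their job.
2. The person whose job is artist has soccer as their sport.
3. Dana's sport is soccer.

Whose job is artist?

With clues 1–3, Ewan and Ula are impossible for the one with job artist.
That leaves Dana.

Dana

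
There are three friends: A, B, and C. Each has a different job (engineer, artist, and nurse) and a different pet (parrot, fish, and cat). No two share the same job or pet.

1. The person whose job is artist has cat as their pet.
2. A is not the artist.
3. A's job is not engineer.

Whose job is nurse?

A

With clues 1–3, B and C are impossible for the one with job nurse.
That leaves A.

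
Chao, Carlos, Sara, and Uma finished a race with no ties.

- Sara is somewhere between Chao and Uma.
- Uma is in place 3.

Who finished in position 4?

Carlos

With clue 1, Sara is ruled out for place 4.
With clues 1–2, Chao and Uma are ruled out for place 4.
So place 4 is Carlos.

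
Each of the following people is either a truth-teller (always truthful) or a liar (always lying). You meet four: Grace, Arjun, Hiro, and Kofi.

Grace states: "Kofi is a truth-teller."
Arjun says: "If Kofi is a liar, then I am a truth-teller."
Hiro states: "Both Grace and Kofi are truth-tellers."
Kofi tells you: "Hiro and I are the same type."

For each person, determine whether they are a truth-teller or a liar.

Grace: truth-teller, Arjun: truth-teller, Hiro: truth-teller, Kofi: truth-teller

Consider Grace. Suppose Grace is a liar.
Then no assignment of the remaining roles makes every statement match its speaker's type — contradiction.
So Grace is a truth-teller.
Consider Arjun. Suppose Arjun is a liar.
Then no assignment of the remaining roles makes every statement match its speaker's type — contradiction.
So Arjun is a truth-teller.
Consider Hiro. Suppose Hiro is a liar.
Then whichever role Kofi has, Kofi's statement has the wrong truth value — contradiction.
So Hiro is a truth-teller.
Consider Kofi. Suppose Kofi is a liar.
Then Grace's statement comes out false, contradicting Grace being a truth-teller.
So Kofi is a truth-teller.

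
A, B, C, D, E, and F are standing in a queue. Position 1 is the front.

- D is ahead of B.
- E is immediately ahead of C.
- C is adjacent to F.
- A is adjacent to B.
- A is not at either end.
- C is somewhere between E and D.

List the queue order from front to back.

E, C, F, D, A, B

From clue 1: B is in {2,3,4,5,6}.
From clues 1–3: B is in {2,3,5,6}.
From clues 1–4: D is in {1,4}.
From clues 1–6: E → position 1, C → position 2, F → position 3, D → position 4, A → position 5, B → position 6.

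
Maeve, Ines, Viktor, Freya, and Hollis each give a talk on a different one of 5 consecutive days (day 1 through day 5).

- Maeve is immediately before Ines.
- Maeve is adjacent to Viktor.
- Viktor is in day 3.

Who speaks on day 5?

Ines

With clue 1, Maeve is ruled out for day 5.
With clues 1–2, Viktor is ruled out for day 5.
With clues 1–3, Freya and Hollis are ruled out for day 5.
So day 5 is Ines.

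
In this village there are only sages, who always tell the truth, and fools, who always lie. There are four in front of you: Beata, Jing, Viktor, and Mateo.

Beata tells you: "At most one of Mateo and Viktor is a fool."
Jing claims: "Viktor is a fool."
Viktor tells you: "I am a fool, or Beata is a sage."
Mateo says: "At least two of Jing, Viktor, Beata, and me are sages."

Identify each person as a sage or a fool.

Consider Beata. Suppose Beata is a fool.
Then whichever role Viktor has, Viktor's statement has the wrong truth value — contradiction.
So Beata is a sage.
With that fixed, Viktor's statement is true, so Viktor is a sage.
With that fixed, Mateo's statement is true, so Mateo is a sage.
With that fixed, Jing's statement is false, so Jing is a fool.

Beata: sage, Jing: fool, Viktor: sage, Mateo: sage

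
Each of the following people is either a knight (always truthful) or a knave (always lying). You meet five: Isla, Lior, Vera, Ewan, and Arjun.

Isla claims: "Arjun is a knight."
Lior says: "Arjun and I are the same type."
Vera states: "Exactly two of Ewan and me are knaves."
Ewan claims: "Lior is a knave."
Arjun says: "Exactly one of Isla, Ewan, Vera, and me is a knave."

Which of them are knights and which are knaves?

Isla: knight, Lior: knave, Vera: knave, Ewan: knight, Arjun: knight

Consider Isla. Suppose Isla is a knave.
Then no assignment of the remaining roles makes every statement match its speaker's type — contradiction.
So Isla is a knight.
Consider Lior. Suppose Lior is a knight.
Then no assignment of the remaining roles makes every statement match its speaker's type — contradiction.
So Lior is a knave.
With that fixed, Ewan's statement is true, so Ewan is a knight.
With that fixed, Vera's statement is false, so Vera is a knave.
Consider Arjun. Suppose Arjun is a knave.
Then Isla's statement comes out false, contradicting Isla being a knight.
So Arjun is a knight.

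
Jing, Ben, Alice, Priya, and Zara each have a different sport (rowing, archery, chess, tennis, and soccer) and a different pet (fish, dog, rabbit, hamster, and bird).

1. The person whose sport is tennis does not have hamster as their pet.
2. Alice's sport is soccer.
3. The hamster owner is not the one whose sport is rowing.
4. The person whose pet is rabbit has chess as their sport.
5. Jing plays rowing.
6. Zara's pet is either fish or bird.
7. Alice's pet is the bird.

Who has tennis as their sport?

Zara

With clues 1–2, Alice is impossible for the one with sport tennis.
With clues 1–5, Jing is impossible for the one with sport tennis.
With clues 1–7, Ben and Priya are impossible for the one with sport tennis.
That leaves Zara.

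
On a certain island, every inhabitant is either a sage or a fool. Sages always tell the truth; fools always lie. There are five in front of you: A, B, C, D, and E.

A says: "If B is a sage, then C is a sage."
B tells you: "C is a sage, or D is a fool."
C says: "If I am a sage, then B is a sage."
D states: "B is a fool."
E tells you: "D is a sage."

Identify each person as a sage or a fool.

A: sage, B: sage, C: sage, D: fool, E: fool

Consider A. Suppose A is a fool.
Then no assignment of the remaining roles makes every statement match its speaker's type — contradiction.
So A is a sage.
Consider B. Suppose B is a fool.
Then whichever role C has, C's statement has the wrong truth value — contradiction.
So B is a sage.
With that fixed, C's statement is true, so C is a sage.
With that fixed, D's statement is false, so D is a fool.
With that fixed, E's statement is false, so E is a fool.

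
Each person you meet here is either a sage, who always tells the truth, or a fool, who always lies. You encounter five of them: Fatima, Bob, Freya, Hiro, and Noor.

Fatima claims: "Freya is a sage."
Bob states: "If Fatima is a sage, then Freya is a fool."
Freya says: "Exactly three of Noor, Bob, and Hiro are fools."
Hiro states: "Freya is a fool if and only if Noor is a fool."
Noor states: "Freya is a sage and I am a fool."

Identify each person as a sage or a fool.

Consider Fatima. Suppose Fatima is a sage.
Then no assignment of the remaining roles makes every statement match its speaker's type — contradiction.
So Fatima is a fool.
With that fixed, Bob's statement is true, so Bob is a sage.
With that fixed, Freya's statement is false, so Freya is a fool.
With that fixed, Noor's statement is false, so Noor is a fool.
With that fixed, Hiro's statement is true, so Hiro is a sage.

Fatima: fool, Bob: sage, Freya: fool, Hiro: sage, Noor: fool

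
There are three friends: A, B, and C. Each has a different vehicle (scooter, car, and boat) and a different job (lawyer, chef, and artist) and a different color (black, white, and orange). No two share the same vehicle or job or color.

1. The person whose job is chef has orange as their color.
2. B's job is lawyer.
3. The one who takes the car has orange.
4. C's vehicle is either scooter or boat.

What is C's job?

With clues 1–2, lawyer is impossible for C's job.
With clues 1–4, chef is impossible for C's job.
That leaves artist.

artist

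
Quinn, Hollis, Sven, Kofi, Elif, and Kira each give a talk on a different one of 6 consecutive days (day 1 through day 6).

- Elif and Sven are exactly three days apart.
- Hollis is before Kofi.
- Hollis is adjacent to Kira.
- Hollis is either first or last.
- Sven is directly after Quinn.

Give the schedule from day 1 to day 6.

Hollis, Kira, Elif, Kofi, Quinn, Sven

From clues 1–2: Hollis is in {1,2,3,4,5}.
From clues 1–3: Kofi is in {4,5,6}.
From clues 1–4: Hollis → day 1, Kira → day 2.
From clues 1–5: Elif → day 3, Kofi → day 4, Quinn → day 5, Sven → day 6.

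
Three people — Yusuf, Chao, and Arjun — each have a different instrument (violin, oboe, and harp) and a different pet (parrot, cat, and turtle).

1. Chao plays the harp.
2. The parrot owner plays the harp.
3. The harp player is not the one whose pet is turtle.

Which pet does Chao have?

parrot

With clues 1–2, cat and turtle are impossible for Chao's pet.
That leaves parrot.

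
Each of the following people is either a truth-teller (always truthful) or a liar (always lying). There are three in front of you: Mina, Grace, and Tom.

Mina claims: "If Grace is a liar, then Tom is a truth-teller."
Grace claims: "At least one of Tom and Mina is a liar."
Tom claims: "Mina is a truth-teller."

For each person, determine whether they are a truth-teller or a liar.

Consider Mina. Suppose Mina is a liar.
Then no assignment of the remaining roles makes every statement match its speaker's type — contradiction.
So Mina is a truth-teller.
With that fixed, Tom's statement is true, so Tom is a truth-teller.
With that fixed, Grace's statement is false, so Grace is a liar.

Mina: truth-teller, Grace: liar, Tom: truth-teller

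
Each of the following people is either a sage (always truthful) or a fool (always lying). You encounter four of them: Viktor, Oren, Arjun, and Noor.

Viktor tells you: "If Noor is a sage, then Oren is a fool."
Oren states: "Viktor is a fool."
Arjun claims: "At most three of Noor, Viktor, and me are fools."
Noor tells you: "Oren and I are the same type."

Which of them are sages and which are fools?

Regardless of anyone's role, Arjun's statement is true, so Arjun is a sage.
Consider Viktor. Suppose Viktor is a sage.
Then no assignment of the remaining roles makes every statement match its speaker's type — contradiction.
So Viktor is a fool.
With that fixed, Oren's statement is true, so Oren is a sage.
Consider Noor. Suppose Noor is a fool.
Then Viktor's statement comes out true, contradicting Viktor being a fool.
So Noor is a sage.

Viktor: fool, Oren: sage, Arjun: sage, Noor: sage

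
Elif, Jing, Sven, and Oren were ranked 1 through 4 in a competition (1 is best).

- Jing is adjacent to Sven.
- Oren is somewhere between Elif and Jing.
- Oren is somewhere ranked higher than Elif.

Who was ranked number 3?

With clues 1–2, Elif is ruled out for rank 3.
With clues 1–3, Jing and Sven are ruled out for rank 3.
So rank 3 is Oren.

Oren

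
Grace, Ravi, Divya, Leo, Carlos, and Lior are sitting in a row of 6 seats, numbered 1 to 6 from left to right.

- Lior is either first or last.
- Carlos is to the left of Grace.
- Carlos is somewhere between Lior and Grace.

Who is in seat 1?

Lior

With clues 1–2, Grace is ruled out for seat 1.
With clues 1–3, Carlos, Divya, Leo, and Ravi are ruled out for seat 1.
So seat 1 is Lior.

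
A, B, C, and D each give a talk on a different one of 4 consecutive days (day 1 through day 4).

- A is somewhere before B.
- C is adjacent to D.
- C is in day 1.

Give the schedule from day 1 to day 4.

From clue 1: A is in {1,2,3}.
From clues 1–2: A is in {1,3}.
From clues 1–3: C → day 1, D → day 2, A → day 3, B → day 4.

C, D, A, B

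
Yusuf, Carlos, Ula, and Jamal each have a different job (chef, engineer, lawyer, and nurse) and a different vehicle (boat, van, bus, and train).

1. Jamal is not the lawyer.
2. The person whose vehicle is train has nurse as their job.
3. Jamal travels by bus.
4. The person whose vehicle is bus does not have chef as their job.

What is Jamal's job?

Clue 1 rules out lawyer for Jamal's job.
With clues 1–3, nurse is impossible for Jamal's job.
With clues 1–4, chef is impossible for Jamal's job.
That leaves engineer.

engineer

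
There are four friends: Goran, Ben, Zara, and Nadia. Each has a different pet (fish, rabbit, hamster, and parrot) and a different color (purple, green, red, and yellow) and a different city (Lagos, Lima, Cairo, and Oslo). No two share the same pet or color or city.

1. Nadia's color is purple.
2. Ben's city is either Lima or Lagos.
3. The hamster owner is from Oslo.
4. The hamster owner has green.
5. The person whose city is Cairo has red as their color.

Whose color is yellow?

Ben

Clue 1 rules out Nadia for the one with color yellow.
With clues 1–5, Goran and Zara are impossible for the one with color yellow.
That leaves Ben.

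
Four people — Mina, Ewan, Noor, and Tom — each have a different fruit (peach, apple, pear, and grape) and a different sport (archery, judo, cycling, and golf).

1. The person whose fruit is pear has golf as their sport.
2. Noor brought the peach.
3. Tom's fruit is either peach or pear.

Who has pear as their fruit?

Tom

With clues 1–2, Noor is impossible for the one with fruit pear.
With clues 1–3, Ewan and Mina are impossible for the one with fruit pear.
That leaves Tom.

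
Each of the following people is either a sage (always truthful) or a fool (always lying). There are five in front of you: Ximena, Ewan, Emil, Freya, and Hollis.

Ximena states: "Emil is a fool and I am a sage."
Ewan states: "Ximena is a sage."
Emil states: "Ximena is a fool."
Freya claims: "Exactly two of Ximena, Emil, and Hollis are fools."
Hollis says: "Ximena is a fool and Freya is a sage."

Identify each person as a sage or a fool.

Consider Ximena. Suppose Ximena is a fool.
Then no assignment of the remaining roles makes every statement match its speaker's type — contradiction.
So Ximena is a sage.
With that fixed, Ewan's statement is true, so Ewan is a sage.
With that fixed, Emil's statement is false, so Emil is a fool.
With that fixed, Hollis's statement is false, so Hollis is a fool.
With that fixed, Freya's statement is true, so Freya is a sage.

Ximena: sage, Ewan: sage, Emil: fool, Freya: sage, Hollis: fool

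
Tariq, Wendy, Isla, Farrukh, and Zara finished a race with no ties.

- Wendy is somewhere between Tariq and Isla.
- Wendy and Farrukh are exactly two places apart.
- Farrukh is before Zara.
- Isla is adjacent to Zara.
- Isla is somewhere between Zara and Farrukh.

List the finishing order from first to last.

Farrukh, Tariq, Wendy, Isla, Zara

From clue 1: Wendy is in {2,3,4}.
From clues 1–4: Farrukh → place 1, Tariq → place 2, Wendy → place 3.
From clues 1–5: Isla → place 4, Zara → place 5.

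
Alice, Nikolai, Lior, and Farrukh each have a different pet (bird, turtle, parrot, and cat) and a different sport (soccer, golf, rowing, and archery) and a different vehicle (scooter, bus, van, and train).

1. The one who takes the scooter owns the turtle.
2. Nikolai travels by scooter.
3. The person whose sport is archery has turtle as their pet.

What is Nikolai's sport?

archery

With clues 1–3, golf, rowing, and soccer are impossible for Nikolai's sport.
That leaves archery.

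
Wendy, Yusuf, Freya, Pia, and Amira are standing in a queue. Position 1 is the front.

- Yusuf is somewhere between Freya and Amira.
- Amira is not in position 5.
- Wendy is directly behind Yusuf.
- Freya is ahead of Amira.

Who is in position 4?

Amira

With clues 1–3, Yusuf is ruled out for position 4.
With clues 1–4, Freya, Pia, and Wendy are ruled out for position 4.
So position 4 is Amira.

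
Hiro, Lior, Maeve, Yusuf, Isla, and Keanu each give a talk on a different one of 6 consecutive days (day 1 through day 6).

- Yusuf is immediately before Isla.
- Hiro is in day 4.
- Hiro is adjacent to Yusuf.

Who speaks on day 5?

Yusuf

With clues 1–2, Hiro and Isla are ruled out for day 5.
With clues 1–3, Keanu, Lior, and Maeve are ruled out for day 5.
So day 5 is Yusuf.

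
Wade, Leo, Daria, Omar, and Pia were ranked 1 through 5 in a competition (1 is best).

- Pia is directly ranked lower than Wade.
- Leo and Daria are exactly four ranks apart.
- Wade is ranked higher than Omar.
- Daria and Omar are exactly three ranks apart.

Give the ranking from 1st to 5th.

From clue 1: Wade is in {1,2,3,4}.
From clues 1–2: Wade is in {2,3}.
From clues 1–3: Wade → rank 2, Pia → rank 3, Omar → rank 4.
From clues 1–4: Daria → rank 1, Leo → rank 5.

Daria, Wade, Pia, Omar, Leo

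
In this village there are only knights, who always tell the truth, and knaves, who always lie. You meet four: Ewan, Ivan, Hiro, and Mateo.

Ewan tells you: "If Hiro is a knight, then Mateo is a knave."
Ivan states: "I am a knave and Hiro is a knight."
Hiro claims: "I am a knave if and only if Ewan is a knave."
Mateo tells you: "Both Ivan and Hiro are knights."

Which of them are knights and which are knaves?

Ewan: knight, Ivan: knave, Hiro: knave, Mateo: knave

Consider Ewan. Suppose Ewan is a knave.
Then whichever role Hiro has, Hiro's statement has the wrong truth value — contradiction.
So Ewan is a knight.
Consider Ivan. Suppose Ivan is a knight.
Then Ivan's own statement would have to be true, but it can't be — contradiction.
So Ivan is a knave.
With that fixed, Mateo's statement is false, so Mateo is a knave.
Consider Hiro. Suppose Hiro is a knight.
Then Ivan's statement comes out true, contradicting Ivan being a knave.
So Hiro is a knave.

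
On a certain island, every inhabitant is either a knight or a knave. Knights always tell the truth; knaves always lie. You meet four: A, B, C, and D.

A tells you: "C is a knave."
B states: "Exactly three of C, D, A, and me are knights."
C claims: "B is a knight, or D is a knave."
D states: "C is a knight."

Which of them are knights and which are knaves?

Consider A. Suppose A is a knight.
Then no assignment of the remaining roles makes every statement match its speaker's type — contradiction.
So A is a knave.
Consider B. Suppose B is a knave.
Then no assignment of the remaining roles makes every statement match its speaker's type — contradiction.
So B is a knight.
With that fixed, C's statement is true, so C is a knight.
With that fixed, D's statement is true, so D is a knight.

A: knave, B: knight, C: knight, D: knight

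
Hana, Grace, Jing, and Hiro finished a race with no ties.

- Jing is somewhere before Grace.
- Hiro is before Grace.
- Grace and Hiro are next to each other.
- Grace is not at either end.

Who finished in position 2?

Hiro

With clues 1–2, Grace is ruled out for place 2.
With clues 1–4, Hana and Jing are ruled out for place 2.
So place 2 is Hiro.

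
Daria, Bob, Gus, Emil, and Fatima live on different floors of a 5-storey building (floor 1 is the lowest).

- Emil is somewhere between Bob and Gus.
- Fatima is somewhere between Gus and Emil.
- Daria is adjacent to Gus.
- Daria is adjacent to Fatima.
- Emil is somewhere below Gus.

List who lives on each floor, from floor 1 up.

From clue 1: Emil is in {2,3,4}.
From clues 1–3: Fatima → floor 3.
From clues 1–4: Daria is in {2,4}.
From clues 1–5: Bob → floor 1, Emil → floor 2, Daria → floor 4, Gus → floor 5.

Bob, Emil, Fatima, Daria, Gus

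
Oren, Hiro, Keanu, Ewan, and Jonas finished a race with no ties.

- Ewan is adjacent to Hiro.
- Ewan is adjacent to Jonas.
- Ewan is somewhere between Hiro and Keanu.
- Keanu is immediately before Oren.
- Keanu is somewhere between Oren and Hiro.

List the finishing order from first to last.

From clues 1–2: Ewan is in {2,3,4}.
From clues 1–4: Jonas → place 3.
From clues 1–5: Hiro → place 1, Ewan → place 2, Keanu → place 4, Oren → place 5.

Hiro, Ewan, Jonas, Keanu, Oren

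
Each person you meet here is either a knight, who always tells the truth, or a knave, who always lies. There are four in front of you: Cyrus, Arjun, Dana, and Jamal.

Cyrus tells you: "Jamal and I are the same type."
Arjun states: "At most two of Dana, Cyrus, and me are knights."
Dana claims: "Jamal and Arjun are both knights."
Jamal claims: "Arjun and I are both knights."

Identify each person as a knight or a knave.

Cyrus: knave, Arjun: knight, Dana: knight, Jamal: knight

Consider Cyrus. Suppose Cyrus is a knight.
Then no assignment of the remaining roles makes every statement match its speaker's type — contradiction.
So Cyrus is a knave.
With that fixed, Arjun's statement is true, so Arjun is a knight.
Consider Dana. Suppose Dana is a knave.
Then no assignment of the remaining roles makes every statement match its speaker's type — contradiction.
So Dana is a knight.
Consider Jamal. Suppose Jamal is a knave.
Then Cyrus's statement comes out true, contradicting Cyrus being a knave.
So Jamal is a knight.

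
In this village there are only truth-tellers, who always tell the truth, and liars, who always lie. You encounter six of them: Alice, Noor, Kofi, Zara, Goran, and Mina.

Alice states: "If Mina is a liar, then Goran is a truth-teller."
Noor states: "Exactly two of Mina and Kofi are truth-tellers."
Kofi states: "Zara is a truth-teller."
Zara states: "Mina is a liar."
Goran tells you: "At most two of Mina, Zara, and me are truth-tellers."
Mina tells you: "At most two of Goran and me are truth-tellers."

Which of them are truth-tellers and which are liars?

Alice: truth-teller, Noor: liar, Kofi: liar, Zara: liar, Goran: truth-teller, Mina: truth-teller

Regardless of anyone's role, Mina's statement is true, so Mina is a truth-teller.
With that fixed, Alice's statement is true, so Alice is a truth-teller.
With that fixed, Zara's statement is false, so Zara is a liar.
With that fixed, Goran's statement is true, so Goran is a truth-teller.
With that fixed, Kofi's statement is false, so Kofi is a liar.
With that fixed, Noor's statement is false, so Noor is a liar.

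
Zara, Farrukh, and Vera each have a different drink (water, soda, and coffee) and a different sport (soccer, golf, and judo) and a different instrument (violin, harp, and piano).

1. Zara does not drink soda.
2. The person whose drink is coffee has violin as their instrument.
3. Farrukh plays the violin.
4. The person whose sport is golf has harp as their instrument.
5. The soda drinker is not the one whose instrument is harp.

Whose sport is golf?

With clues 1–4, Farrukh is impossible for the one with sport golf.
With clues 1–5, Vera is impossible for the one with sport golf.
That leaves Zara.

Zara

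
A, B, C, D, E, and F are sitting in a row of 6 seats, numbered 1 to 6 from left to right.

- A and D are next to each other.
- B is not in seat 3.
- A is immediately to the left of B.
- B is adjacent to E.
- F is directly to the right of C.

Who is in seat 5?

With clues 1–3, D is ruled out for seat 5.
With clues 1–4, A, C, and F are ruled out for seat 5.
With clues 1–5, E is ruled out for seat 5.
So seat 5 is B.

B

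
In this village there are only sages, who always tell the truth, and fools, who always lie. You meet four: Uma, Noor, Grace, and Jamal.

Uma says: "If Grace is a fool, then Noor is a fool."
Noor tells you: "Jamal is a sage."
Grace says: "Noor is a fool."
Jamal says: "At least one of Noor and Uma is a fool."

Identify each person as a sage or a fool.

Consider Uma. Suppose Uma is a sage.
Then no assignment of the remaining roles makes every statement match its speaker's type — contradiction.
So Uma is a fool.
With that fixed, Jamal's statement is true, so Jamal is a sage.
With that fixed, Noor's statement is true, so Noor is a sage.
With that fixed, Grace's statement is false, so Grace is a fool.

Uma: fool, Noor: sage, Grace: fool, Jamal: sage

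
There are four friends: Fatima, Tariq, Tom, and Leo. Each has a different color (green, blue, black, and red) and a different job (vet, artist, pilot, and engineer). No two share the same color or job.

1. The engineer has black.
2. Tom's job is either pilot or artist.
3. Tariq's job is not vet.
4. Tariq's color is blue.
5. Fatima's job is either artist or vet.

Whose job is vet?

Fatima

With clues 1–2, Tom is impossible for the one with job vet.
With clues 1–3, Tariq is impossible for the one with job vet.
With clues 1–5, Leo is impossible for the one with job vet.
That leaves Fatima.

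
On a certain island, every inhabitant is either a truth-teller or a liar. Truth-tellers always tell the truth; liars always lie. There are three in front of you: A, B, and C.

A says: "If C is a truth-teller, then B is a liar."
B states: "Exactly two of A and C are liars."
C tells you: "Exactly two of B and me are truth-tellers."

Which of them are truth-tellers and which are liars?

A: truth-teller, B: liar, C: liar

Consider A. Suppose A is a liar.
Then no assignment of the remaining roles makes every statement match its speaker's type — contradiction.
So A is a truth-teller.
With that fixed, B's statement is false, so B is a liar.
With that fixed, C's statement is false, so C is a liar.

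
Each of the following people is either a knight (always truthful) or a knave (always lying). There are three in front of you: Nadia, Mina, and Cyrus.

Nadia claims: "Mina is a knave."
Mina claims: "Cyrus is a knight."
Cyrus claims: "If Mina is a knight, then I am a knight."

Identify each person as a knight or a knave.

Consider Nadia. Suppose Nadia is a knight.
Then no assignment of the remaining roles makes every statement match its speaker's type — contradiction.
So Nadia is a knave.
Consider Mina. Suppose Mina is a knave.
Then Nadia's statement comes out true, contradicting Nadia being a knave.
So Mina is a knight.
Consider Cyrus. Suppose Cyrus is a knave.
Then Mina's statement comes out false, contradicting Mina being a knight.
So Cyrus is a knight.

Nadia: knave, Mina: knight, Cyrus: knight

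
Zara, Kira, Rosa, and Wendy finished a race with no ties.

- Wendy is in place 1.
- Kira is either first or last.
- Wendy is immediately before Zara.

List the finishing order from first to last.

Wendy, Zara, Rosa, Kira

From clue 1: Wendy → place 1.
From clues 1–2: Kira → place 4.
From clues 1–3: Zara → place 2, Rosa → place 3.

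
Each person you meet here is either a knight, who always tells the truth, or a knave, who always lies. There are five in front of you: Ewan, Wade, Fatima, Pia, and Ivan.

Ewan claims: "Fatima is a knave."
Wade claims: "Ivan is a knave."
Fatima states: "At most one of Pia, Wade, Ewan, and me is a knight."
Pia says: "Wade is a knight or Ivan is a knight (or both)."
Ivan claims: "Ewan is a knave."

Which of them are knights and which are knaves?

Ewan: knight, Wade: knight, Fatima: knave, Pia: knight, Ivan: knave

Consider Ewan. Suppose Ewan is a knave.
Then no assignment of the remaining roles makes every statement match its speaker's type — contradiction.
So Ewan is a knight.
With that fixed, Ivan's statement is false, so Ivan is a knave.
With that fixed, Wade's statement is true, so Wade is a knight.
With that fixed, Fatima's statement is false, so Fatima is a knave.
With that fixed, Pia's statement is true, so Pia is a knight.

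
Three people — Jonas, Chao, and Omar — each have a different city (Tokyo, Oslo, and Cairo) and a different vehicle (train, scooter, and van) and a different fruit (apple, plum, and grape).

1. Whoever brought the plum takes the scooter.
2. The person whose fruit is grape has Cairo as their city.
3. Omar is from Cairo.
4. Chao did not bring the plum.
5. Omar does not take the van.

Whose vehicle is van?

With clues 1–4, Jonas is impossible for the one with vehicle van.
With clues 1–5, Omar is impossible for the one with vehicle van.
That leaves Chao.

Chao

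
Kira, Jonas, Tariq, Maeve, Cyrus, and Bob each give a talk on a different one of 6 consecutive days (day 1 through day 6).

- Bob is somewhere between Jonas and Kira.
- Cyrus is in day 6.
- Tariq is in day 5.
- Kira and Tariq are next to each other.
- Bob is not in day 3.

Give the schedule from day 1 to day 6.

Jonas, Bob, Maeve, Kira, Tariq, Cyrus

From clue 1: Bob is in {2,3,4,5}.
From clues 1–2: Cyrus → day 6.
From clues 1–3: Tariq → day 5.
From clues 1–4: Kira → day 4.
From clues 1–5: Jonas → day 1, Bob → day 2, Maeve → day 3.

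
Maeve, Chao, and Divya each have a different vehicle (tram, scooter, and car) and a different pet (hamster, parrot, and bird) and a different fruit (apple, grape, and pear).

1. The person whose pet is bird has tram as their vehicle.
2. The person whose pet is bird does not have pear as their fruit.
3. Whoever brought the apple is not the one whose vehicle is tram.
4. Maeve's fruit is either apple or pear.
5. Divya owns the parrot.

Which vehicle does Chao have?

With clues 1–5, car and scooter are impossible for Chao's vehicle.
That leaves tram.

tram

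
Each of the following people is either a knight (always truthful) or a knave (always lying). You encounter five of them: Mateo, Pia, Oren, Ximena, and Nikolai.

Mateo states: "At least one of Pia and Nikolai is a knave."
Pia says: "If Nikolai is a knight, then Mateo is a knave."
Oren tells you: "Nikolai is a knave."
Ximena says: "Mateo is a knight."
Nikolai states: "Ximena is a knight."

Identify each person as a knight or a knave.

Consider Mateo. Suppose Mateo is a knave.
Then no assignment of the remaining roles makes every statement match its speaker's type — contradiction.
So Mateo is a knight.
With that fixed, Ximena's statement is true, so Ximena is a knight.
With that fixed, Nikolai's statement is true, so Nikolai is a knight.
With that fixed, Pia's statement is false, so Pia is a knave.
With that fixed, Oren's statement is false, so Oren is a knave.

Mateo: knight, Pia: knave, Oren: knave, Ximena: knight, Nikolai: knight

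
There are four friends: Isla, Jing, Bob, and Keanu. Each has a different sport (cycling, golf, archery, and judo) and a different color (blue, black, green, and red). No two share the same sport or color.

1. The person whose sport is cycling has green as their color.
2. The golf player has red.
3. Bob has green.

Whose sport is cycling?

Bob

With clues 1–3, Isla, Jing, and Keanu are impossible for the one with sport cycling.
That leaves Bob.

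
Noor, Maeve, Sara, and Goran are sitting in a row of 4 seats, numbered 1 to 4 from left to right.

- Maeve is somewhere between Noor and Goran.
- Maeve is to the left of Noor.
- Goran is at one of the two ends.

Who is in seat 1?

With clue 1, Maeve is ruled out for seat 1.
With clues 1–2, Noor is ruled out for seat 1.
With clues 1–3, Sara is ruled out for seat 1.
So seat 1 is Goran.

Goran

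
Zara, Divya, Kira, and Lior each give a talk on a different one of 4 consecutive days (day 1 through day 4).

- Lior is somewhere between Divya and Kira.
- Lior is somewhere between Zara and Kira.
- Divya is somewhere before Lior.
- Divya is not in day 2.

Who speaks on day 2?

With clues 1–2, Kira is ruled out for day 2.
With clues 1–3, Lior is ruled out for day 2.
With clues 1–4, Divya is ruled out for day 2.
So day 2 is Zara.

Zara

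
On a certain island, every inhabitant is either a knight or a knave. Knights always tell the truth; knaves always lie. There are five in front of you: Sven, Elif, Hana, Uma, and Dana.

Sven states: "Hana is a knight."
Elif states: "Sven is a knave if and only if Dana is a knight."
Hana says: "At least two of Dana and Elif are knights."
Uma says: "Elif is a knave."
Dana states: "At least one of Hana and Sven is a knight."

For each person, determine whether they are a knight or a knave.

Consider Sven. Suppose Sven is a knight.
Then no assignment of the remaining roles makes every statement match its speaker's type — contradiction.
So Sven is a knave.
Consider Elif. Suppose Elif is a knight.
Then no assignment of the remaining roles makes every statement match its speaker's type — contradiction.
So Elif is a knave.
With that fixed, Hana's statement is false, so Hana is a knave.
With that fixed, Uma's statement is true, so Uma is a knight.
With that fixed, Dana's statement is false, so Dana is a knave.

Sven: knave, Elif: knave, Hana: knave, Uma: knight, Dana: knave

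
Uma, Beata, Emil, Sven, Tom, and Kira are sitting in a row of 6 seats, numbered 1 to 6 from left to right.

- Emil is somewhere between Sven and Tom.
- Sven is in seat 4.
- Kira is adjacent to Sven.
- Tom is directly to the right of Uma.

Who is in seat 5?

With clues 1–2, Sven and Tom are ruled out for seat 5.
With clues 1–4, Beata, Emil, and Uma are ruled out for seat 5.
So seat 5 is Kira.

Kira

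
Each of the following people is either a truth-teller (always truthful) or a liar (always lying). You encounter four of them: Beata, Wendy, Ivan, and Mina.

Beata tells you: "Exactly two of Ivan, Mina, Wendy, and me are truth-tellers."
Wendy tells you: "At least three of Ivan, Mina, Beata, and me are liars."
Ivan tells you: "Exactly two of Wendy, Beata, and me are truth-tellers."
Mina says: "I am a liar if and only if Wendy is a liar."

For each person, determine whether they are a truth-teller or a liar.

Consider Beata. Suppose Beata is a truth-teller.
Then no assignment of the remaining roles makes every statement match its speaker's type — contradiction.
So Beata is a liar.
Consider Wendy. Suppose Wendy is a liar.
Then whichever role Mina has, Mina's statement has the wrong truth value — contradiction.
So Wendy is a truth-teller.
Consider Ivan. Suppose Ivan is a truth-teller.
Then Wendy's statement comes out false, contradicting Wendy being a truth-teller.
So Ivan is a liar.
Consider Mina. Suppose Mina is a truth-teller.
Then Beata's statement comes out true, contradicting Beata being a liar.
So Mina is a liar.

Beata: liar, Wendy: truth-teller, Ivan: liar, Mina: liar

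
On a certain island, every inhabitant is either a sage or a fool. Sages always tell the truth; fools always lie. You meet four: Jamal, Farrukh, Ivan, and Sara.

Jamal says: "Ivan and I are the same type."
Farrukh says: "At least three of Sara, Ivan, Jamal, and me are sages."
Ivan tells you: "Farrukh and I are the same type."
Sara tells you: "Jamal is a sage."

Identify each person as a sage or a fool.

Jamal: sage, Farrukh: sage, Ivan: sage, Sara: sage

Consider Jamal. Suppose Jamal is a fool.
Then no assignment of the remaining roles makes every statement match its speaker's type — contradiction.
So Jamal is a sage.
With that fixed, Sara's statement is true, so Sara is a sage.
Consider Farrukh. Suppose Farrukh is a fool.
Then whichever role Ivan has, Ivan's statement has the wrong truth value — contradiction.
So Farrukh is a sage.
Consider Ivan. Suppose Ivan is a fool.
Then Jamal's statement comes out false, contradicting Jamal being a sage.
So Ivan is a sage.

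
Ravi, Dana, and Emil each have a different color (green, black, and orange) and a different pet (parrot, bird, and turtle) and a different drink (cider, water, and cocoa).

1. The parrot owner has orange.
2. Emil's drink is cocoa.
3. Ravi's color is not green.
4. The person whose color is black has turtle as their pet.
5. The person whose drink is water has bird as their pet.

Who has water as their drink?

Dana

With clues 1–2, Emil is impossible for the one with drink water.
With clues 1–5, Ravi is impossible for the one with drink water.
That leaves Dana.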